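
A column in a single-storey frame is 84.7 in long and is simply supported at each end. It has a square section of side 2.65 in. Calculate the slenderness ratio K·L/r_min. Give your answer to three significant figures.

For a square r = a/√12 = 2.65/√12 = 0.7650 in
L_e = K·L = 1 × 84.7 = 84.70 in
λ = L_e / r_min = 84.700 / 0.7650 = 111

λ ≈ 111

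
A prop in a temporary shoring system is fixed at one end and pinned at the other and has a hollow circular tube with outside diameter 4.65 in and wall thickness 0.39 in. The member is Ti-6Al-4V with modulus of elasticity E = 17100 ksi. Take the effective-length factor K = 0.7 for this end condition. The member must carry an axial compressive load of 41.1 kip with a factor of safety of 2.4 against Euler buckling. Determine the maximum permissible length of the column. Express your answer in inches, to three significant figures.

Inner diameter d_i = 4.65 − 2×0.39 = 3.870 in
I = π(d_o⁴ − d_i⁴)/64 = π(4.65⁴ − 3.870⁴)/64 = 11.94 in⁴
Required critical load P_cr = n·P = 2.4 × 41.1 = 98.64 kip = 9.864×10^4 lb
From P_cr = π²EI/(K·L)²:  L = (1/K)·√(π²EI/P_cr) = (1/0.7)·√(π²×1.71×10^7×11.94/9.864×10^4)
L = 204 in

L_max ≈ 204 in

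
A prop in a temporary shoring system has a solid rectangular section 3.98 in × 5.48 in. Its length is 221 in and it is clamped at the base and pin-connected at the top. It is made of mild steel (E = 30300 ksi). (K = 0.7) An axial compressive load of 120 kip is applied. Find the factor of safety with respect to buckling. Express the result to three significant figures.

Buckling occurs about the weak axis: I_min = h·b³/12 with b = 3.98 in (the shorter side).
I_min = 5.48×3.98³/12 = 28.79 in⁴
Effective length L_e = K·L = 0.7 × 221 = 154.7 in
P_cr = π²EI / L_e² = π² × 30300×10³ × 28.79 / 154.7² = 3.598×10^5 lb
Factor of safety n = P_cr / P = 359.76 / 120 = 3.00

n ≈ 3.00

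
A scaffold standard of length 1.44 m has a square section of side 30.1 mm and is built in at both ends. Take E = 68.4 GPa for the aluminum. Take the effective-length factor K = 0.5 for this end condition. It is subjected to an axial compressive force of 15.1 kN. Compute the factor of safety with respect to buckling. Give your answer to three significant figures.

I = a⁴/12 = 30.1⁴/12 = 6.840×10^4 mm⁴
I = 6.840×10^4 mm⁴ = 6.840×10^-8 m⁴
Effective length L_e = K·L = 0.5 × 1.44 = 0.7200 m
P_cr = π²EI / L_e² = π² × 68.4×10⁹ × 6.840×10^-8 / 0.7200² = 8.908×10^4 N
Factor of safety n = P_cr / P = 89.079 / 15.1 = 5.90

n ≈ 5.90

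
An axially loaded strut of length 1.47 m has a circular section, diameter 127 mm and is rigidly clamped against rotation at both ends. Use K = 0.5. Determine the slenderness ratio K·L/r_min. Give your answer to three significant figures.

I = πd⁴/64 = π×127⁴/64 = 1.277×10^7 mm⁴
A = 1.267×10^4 mm²;  r_min = √(I/A) = √(1.277×10^7/1.267×10^4) = 31.75 mm
L_e = K·L = 0.5 × 1.47 m = 0.7350 m = 735.00 mm
λ = L_e / r_min = 735.00 / 31.75 = 23.1

λ ≈ 23.1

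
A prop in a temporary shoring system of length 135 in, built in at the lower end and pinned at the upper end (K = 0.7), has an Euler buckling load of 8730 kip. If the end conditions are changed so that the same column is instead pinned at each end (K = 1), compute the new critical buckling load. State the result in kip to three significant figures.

P_cr ∝ 1/K², so P_cr,new = P_cr,old × (K_old/K_new)² = 8730 × (0.7/1)²
= 8730 × 0.4900 = 4280 kip

P_cr ≈ 4280 kip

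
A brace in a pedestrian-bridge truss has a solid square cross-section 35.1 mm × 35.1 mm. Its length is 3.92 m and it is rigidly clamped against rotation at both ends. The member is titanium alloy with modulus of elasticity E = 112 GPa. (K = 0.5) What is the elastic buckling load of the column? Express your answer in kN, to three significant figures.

P_cr ≈ 36.4 kN

I = a⁴/12 = 35.1⁴/12 = 1.265×10^5 mm⁴
I = 1.265×10^5 mm⁴ = 1.265×10^-7 m⁴
Effective length L_e = K·L = 0.5 × 3.92 = 1.960 m
P_cr = π²EI / L_e² = π² × 112×10⁹ × 1.265×10^-7 / 1.960² = 3.640×10^4 N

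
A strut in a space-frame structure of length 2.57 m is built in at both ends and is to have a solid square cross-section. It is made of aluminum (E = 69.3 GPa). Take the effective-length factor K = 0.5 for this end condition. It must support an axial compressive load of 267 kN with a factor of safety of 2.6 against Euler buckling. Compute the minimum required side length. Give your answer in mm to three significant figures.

Required P_cr = n·P = 2.6 × 267 = 694.2 kN
L_e = K·L = 0.5 × 2.57 = 1.285 m
Required I = P_cr·L_e²/(π²E) = 6.942×10^5 × 1.285² / (π² × 6.93×10^10) = 1.676×10^-6 m⁴
I_req = 1.676×10^6 mm⁴
Solid square: I = a⁴/12  ⇒  a = (12I)^(1/4) = (12×1.676×10^6)^(1/4) = 67.0 mm

a ≈ 67.0 mm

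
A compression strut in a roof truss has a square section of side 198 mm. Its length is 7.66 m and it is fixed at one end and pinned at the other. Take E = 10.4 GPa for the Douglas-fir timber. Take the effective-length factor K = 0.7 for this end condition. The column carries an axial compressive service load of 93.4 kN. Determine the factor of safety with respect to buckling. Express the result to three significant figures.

n ≈ 4.90

I = a⁴/12 = 198⁴/12 = 1.281×10^8 mm⁴
I = 1.281×10^8 mm⁴ = 1.281×10^-4 m⁴
Effective length L_e = K·L = 0.7 × 7.66 = 5.362 m
P_cr = π²EI / L_e² = π² × 10.4×10⁹ × 1.281×10^-4 / 5.362² = 4.573×10^5 N
Factor of safety n = P_cr / P = 457.26 / 93.4 = 4.90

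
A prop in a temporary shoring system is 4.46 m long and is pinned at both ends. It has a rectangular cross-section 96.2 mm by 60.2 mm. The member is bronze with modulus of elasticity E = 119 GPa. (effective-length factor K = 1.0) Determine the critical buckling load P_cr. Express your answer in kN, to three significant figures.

Buckling occurs about the weak axis: I_min = h·b³/12 with b = 60.2 mm (the shorter side).
I_min = 96.2×60.2³/12 = 1.749×10^6 mm⁴
I = 1.749×10^6 mm⁴ = 1.749×10^-6 m⁴
Effective length L_e = K·L = 1 × 4.46 = 4.460 m
P_cr = π²EI / L_e² = π² × 119×10⁹ × 1.749×10^-6 / 4.460² = 1.033×10^5 N

P_cr ≈ 103 kN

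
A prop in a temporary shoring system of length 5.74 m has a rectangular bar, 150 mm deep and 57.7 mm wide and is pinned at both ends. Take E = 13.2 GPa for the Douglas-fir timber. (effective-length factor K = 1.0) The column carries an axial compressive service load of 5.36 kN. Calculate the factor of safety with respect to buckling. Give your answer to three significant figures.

n ≈ 1.77

Buckling occurs about the weak axis: I_min = h·b³/12 with b = 57.7 mm (the shorter side).
I_min = 150×57.7³/12 = 2.401×10^6 mm⁴
I = 2.401×10^6 mm⁴ = 2.401×10^-6 m⁴
Effective length L_e = K·L = 1 × 5.74 = 5.740 m
P_cr = π²EI / L_e² = π² × 13.2×10⁹ × 2.401×10^-6 / 5.740² = 9.495×10^3 N
Factor of safety n = P_cr / P = 9.4948 / 5.36 = 1.77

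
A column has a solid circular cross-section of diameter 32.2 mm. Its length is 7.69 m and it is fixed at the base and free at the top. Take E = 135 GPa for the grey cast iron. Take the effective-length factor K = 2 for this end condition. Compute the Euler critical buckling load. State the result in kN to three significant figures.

I = πd⁴/64 = π×32.2⁴/64 = 5.277×10^4 mm⁴
I = 5.277×10^4 mm⁴ = 5.277×10^-8 m⁴
Effective length L_e = K·L = 2 × 7.69 = 15.38 m
P_cr = π²EI / L_e² = π² × 135×10⁹ × 5.277×10^-8 / 15.38² = 297.2 N

P_cr ≈ 0.297 kN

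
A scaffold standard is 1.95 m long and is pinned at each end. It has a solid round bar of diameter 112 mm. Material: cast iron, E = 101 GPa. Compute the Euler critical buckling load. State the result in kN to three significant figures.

P_cr ≈ 2020 kN

I = πd⁴/64 = π×112⁴/64 = 7.724×10^6 mm⁴
I = 7.724×10^6 mm⁴ = 7.724×10^-6 m⁴
Effective length L_e = K·L = 1 × 1.95 = 1.950 m
P_cr = π²EI / L_e² = π² × 101×10⁹ × 7.724×10^-6 / 1.950² = 2.025×10^6 N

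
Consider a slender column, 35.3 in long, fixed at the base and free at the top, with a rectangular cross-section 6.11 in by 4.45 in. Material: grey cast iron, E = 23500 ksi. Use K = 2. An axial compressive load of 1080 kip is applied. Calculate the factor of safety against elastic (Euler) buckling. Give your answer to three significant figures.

n ≈ 1.93

Buckling occurs about the weak axis: I_min = h·b³/12 with b = 4.45 in (the shorter side).
I_min = 6.11×4.45³/12 = 44.87 in⁴
Effective length L_e = K·L = 2 × 35.3 = 70.60 in
P_cr = π²EI / L_e² = π² × 23500×10³ × 44.87 / 70.60² = 2.088×10^6 lb
Factor of safety n = P_cr / P = 2087.8 / 1080 = 1.93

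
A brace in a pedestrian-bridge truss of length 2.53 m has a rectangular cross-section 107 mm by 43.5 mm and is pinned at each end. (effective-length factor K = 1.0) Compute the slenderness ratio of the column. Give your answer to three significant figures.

λ ≈ 201

Buckling occurs about the weak axis: I_min = h·b³/12 with b = 43.5 mm (the shorter side).
I_min = 107×43.5³/12 = 7.340×10^5 mm⁴
A = 4.654×10^3 mm²;  r_min = √(I/A) = √(7.340×10^5/4.654×10^3) = 12.56 mm
L_e = K·L = 1 × 2.53 m = 2.530 m = 2530.0 mm
λ = L_e / r_min = 2530.0 / 12.56 = 201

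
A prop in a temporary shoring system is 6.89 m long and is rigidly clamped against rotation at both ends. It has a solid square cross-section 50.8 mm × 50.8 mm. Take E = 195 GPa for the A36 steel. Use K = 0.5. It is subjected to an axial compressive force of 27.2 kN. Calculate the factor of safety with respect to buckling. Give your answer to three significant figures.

n ≈ 3.31

I = a⁴/12 = 50.8⁴/12 = 5.550×10^5 mm⁴
I = 5.550×10^5 mm⁴ = 5.550×10^-7 m⁴
Effective length L_e = K·L = 0.5 × 6.89 = 3.445 m
P_cr = π²EI / L_e² = π² × 195×10⁹ × 5.550×10^-7 / 3.445² = 9.000×10^4 N
Factor of safety n = P_cr / P = 89.997 / 27.2 = 3.31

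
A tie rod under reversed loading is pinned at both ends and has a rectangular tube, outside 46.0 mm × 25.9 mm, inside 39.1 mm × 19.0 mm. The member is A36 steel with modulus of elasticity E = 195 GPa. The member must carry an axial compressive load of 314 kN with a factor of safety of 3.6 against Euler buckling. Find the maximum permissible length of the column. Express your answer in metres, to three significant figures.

Weak-axis I_min = (h_o·b_o³ − h_i·b_i³)/12 with b_o = 25.9, b_i = 19.00 mm (shorter outer/inner sides).
I_min = (46.0×25.9³ − 39.10×19.00³)/12 = 4.425×10^4 mm⁴
I = 4.425×10^-8 m⁴
Required critical load P_cr = n·P = 3.6 × 314 = 1130 kN = 1.130×10^6 N
From P_cr = π²EI/(K·L)²:  L = (1/K)·√(π²EI/P_cr) = (1/1)·√(π²×1.95×10^11×4.425×10^-8/1.130×10^6)
L = 0.274 m

L_max ≈ 0.274 m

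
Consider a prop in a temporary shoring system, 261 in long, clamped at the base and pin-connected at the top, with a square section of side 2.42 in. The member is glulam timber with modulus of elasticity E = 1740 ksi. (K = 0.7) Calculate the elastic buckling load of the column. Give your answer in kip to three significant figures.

P_cr ≈ 1.47 kip

I = a⁴/12 = 2.42⁴/12 = 2.858 in⁴
Effective length L_e = K·L = 0.7 × 261 = 182.7 in
P_cr = π²EI / L_e² = π² × 1740×10³ × 2.858 / 182.7² = 1.470×10^3 lb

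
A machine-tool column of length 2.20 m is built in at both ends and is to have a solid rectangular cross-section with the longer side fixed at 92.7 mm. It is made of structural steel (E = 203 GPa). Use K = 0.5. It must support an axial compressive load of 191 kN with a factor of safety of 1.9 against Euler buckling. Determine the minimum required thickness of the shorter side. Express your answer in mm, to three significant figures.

Required P_cr = n·P = 1.9 × 191 = 362.9 kN
L_e = K·L = 0.5 × 2.20 = 1.100 m
Required I = P_cr·L_e²/(π²E) = 3.629×10^5 × 1.100² / (π² × 2.03×10^11) = 2.192×10^-7 m⁴
I_req = 2.192×10^5 mm⁴
Rectangle, weak axis: I_min = h·b³/12 with h = 92.7 mm fixed  ⇒  b = (12I/h)^(1/3) = 30.5 mm

b ≈ 30.5 mm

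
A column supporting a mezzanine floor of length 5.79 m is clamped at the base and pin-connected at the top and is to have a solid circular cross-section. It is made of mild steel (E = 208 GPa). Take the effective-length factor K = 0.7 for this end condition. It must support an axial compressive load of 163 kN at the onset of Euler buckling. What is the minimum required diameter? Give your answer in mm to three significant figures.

d ≈ 71.8 mm

L_e = K·L = 0.7 × 5.79 = 4.053 m
Required I = P_cr·L_e²/(π²E) = 1.630×10^5 × 4.053² / (π² × 2.08×10^11) = 1.304×10^-6 m⁴
I_req = 1.304×10^6 mm⁴
Solid circle: I = πd⁴/64  ⇒  d = (64I/π)^(1/4) = (64×1.304×10^6/π)^(1/4) = 71.8 mm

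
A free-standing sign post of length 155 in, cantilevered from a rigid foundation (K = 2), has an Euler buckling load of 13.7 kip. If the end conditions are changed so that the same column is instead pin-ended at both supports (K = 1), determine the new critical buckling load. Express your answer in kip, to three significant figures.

P_cr ≈ 54.8 kip

P_cr ∝ 1/K², so P_cr,new = P_cr,old × (K_old/K_new)² = 13.7 × (2/1)²
= 13.7 × 4.000 = 54.8 kip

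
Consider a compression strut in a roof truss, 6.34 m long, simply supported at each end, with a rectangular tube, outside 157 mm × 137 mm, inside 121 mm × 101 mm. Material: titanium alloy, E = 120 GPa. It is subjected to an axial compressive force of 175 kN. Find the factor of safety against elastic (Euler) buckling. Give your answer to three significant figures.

n ≈ 3.92

Weak-axis I_min = (h_o·b_o³ − h_i·b_i³)/12 with b_o = 137, b_i = 101.0 mm (shorter outer/inner sides).
I_min = (157×137³ − 121.0×101.0³)/12 = 2.325×10^7 mm⁴
I = 2.325×10^7 mm⁴ = 2.325×10^-5 m⁴
Effective length L_e = K·L = 1 × 6.34 = 6.340 m
P_cr = π²EI / L_e² = π² × 120×10⁹ × 2.325×10^-5 / 6.340² = 6.851×10^5 N
Factor of safety n = P_cr / P = 685.14 / 175 = 3.92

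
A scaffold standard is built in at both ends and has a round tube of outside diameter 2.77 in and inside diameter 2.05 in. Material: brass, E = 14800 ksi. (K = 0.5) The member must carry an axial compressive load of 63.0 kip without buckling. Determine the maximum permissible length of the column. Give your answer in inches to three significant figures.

d_o = 2.77 in, d_i = 2.05 in
I = π(d_o⁴ − d_i⁴)/64 = π(2.77⁴ − 2.050⁴)/64 = 2.023 in⁴
At the buckling limit P_cr = P = 6.300×10^4 lb
From P_cr = π²EI/(K·L)²:  L = (1/K)·√(π²EI/P_cr) = (1/0.5)·√(π²×1.48×10^7×2.023/6.300×10^4)
L = 137 in

L_max ≈ 137 in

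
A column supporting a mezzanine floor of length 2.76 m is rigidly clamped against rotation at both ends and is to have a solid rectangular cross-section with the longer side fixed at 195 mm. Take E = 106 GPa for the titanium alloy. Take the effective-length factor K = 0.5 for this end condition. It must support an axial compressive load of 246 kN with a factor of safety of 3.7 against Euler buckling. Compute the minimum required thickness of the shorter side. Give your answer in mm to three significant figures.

b ≈ 46.7 mm

Required P_cr = n·P = 3.7 × 246 = 910.2 kN
L_e = K·L = 0.5 × 2.76 = 1.380 m
Required I = P_cr·L_e²/(π²E) = 9.102×10^5 × 1.380² / (π² × 1.06×10^11) = 1.657×10^-6 m⁴
I_req = 1.657×10^6 mm⁴
Rectangle, weak axis: I_min = h·b³/12 with h = 195 mm fixed  ⇒  b = (12I/h)^(1/3) = 46.7 mm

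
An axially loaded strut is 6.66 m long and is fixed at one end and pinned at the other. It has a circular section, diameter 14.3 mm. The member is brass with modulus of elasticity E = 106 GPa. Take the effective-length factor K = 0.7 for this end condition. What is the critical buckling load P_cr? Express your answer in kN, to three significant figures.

I = πd⁴/64 = π×14.3⁴/64 = 2.053×10^3 mm⁴
I = 2.053×10^3 mm⁴ = 2.053×10^-9 m⁴
Effective length L_e = K·L = 0.7 × 6.66 = 4.662 m
P_cr = π²EI / L_e² = π² × 106×10⁹ × 2.053×10^-9 / 4.662² = 98.80 N

P_cr ≈ 0.0988 kN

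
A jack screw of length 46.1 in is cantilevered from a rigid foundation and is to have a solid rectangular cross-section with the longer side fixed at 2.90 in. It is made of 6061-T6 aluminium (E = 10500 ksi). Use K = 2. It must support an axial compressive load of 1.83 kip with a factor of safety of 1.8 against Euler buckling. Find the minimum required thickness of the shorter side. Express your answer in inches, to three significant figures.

b ≈ 1.04 in

Required P_cr = n·P = 1.8 × 1.83 = 3.294 kip
L_e = K·L = 2 × 46.1 = 92.20 in
Required I = P_cr·L_e²/(π²E) = 3.294×10^3 × 92.20² / (π² × 1.05×10^7) = 0.2702 in⁴
Rectangle, weak axis: I_min = h·b³/12 with h = 2.90 in fixed  ⇒  b = (12I/h)^(1/3) = 1.04 in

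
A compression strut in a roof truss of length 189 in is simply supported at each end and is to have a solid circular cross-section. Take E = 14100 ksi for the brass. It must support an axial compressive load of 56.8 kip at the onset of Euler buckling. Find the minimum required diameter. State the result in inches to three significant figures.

d ≈ 4.15 in

L_e = K·L = 1 × 189 = 189.0 in
Required I = P_cr·L_e²/(π²E) = 5.680×10^4 × 189.0² / (π² × 1.41×10^7) = 14.58 in⁴
Solid circle: I = πd⁴/64  ⇒  d = (64I/π)^(1/4) = (64×14.58/π)^(1/4) = 4.15 in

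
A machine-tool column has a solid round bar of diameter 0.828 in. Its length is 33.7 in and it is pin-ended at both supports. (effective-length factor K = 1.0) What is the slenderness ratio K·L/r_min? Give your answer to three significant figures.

λ ≈ 163

I = πd⁴/64 = π×0.828⁴/64 = 2.307×10^-2 in⁴
A = 0.5385 in²;  r_min = √(I/A) = √(2.307×10^-2/0.5385) = 0.2070 in
L_e = K·L = 1 × 33.7 = 33.70 in
λ = L_e / r_min = 33.700 / 0.2070 = 163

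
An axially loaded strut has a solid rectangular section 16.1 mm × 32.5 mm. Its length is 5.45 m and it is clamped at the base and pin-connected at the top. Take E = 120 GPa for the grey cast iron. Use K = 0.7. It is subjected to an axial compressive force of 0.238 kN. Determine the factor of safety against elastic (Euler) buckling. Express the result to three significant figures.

Buckling occurs about the weak axis: I_min = h·b³/12 with b = 16.1 mm (the shorter side).
I_min = 32.5×16.1³/12 = 1.130×10^4 mm⁴
I = 1.130×10^4 mm⁴ = 1.130×10^-8 m⁴
Effective length L_e = K·L = 0.7 × 5.45 = 3.815 m
P_cr = π²EI / L_e² = π² × 120×10⁹ × 1.130×10^-8 / 3.815² = 919.8 N
Factor of safety n = P_cr / P = 0.91975 / 0.238 = 3.86

n ≈ 3.86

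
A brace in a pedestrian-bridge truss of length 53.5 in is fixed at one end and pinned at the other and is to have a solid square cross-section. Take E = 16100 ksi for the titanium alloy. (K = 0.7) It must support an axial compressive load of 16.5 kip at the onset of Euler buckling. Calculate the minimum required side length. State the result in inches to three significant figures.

a ≈ 1.15 in

L_e = K·L = 0.7 × 53.5 = 37.45 in
Required I = P_cr·L_e²/(π²E) = 1.650×10^4 × 37.45² / (π² × 1.61×10^7) = 0.1456 in⁴
Solid square: I = a⁴/12  ⇒  a = (12I)^(1/4) = (12×0.1456)^(1/4) = 1.15 in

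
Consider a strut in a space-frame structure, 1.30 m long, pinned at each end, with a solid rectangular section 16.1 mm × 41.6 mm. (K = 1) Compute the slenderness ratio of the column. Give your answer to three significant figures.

Buckling occurs about the weak axis: I_min = h·b³/12 with b = 16.1 mm (the shorter side).
I_min = 41.6×16.1³/12 = 1.447×10^4 mm⁴
A = 669.8 mm²;  r_min = √(I/A) = √(1.447×10^4/669.8) = 4.648 mm
L_e = K·L = 1 × 1.30 m = 1.300 m = 1300.0 mm
λ = L_e / r_min = 1300.0 / 4.648 = 280

λ ≈ 280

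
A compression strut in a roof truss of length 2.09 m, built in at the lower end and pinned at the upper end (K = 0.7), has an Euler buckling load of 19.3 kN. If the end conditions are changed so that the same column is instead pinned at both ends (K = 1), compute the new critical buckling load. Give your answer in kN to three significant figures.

P_cr ∝ 1/K², so P_cr,new = P_cr,old × (K_old/K_new)² = 19.3 × (0.7/1)²
= 19.3 × 0.4900 = 9.46 kN

P_cr ≈ 9.46 kN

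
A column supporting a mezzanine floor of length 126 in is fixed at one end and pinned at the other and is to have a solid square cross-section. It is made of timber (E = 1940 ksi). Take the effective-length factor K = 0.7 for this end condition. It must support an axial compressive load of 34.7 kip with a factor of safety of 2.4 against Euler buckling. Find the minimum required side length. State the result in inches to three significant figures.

Required P_cr = n·P = 2.4 × 34.7 = 83.28 kip
L_e = K·L = 0.7 × 126 = 88.20 in
Required I = P_cr·L_e²/(π²E) = 8.328×10^4 × 88.20² / (π² × 1.94×10^6) = 33.84 in⁴
Solid square: I = a⁴/12  ⇒  a = (12I)^(1/4) = (12×33.84)^(1/4) = 4.49 in

a ≈ 4.49 in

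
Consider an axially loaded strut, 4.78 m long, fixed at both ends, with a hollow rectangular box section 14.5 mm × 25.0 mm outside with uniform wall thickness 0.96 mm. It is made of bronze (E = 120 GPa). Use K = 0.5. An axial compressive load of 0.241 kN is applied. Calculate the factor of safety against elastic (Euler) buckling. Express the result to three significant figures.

Inner dimensions: h_i = 25.0 − 2×0.96 = 23.08 mm, b_i = 14.5 − 2×0.96 = 12.58 mm
Weak-axis I_min = (h_o·b_o³ − h_i·b_i³)/12 with b_o = 14.5, b_i = 12.58 mm (shorter outer/inner sides).
I_min = (25.0×14.5³ − 23.08×12.58³)/12 = 2.522×10^3 mm⁴
I = 2.522×10^3 mm⁴ = 2.522×10^-9 m⁴
Effective length L_e = K·L = 0.5 × 4.78 = 2.390 m
P_cr = π²EI / L_e² = π² × 120×10⁹ × 2.522×10^-9 / 2.390² = 523.0 N
Factor of safety n = P_cr / P = 0.52296 / 0.241 = 2.17

n ≈ 2.17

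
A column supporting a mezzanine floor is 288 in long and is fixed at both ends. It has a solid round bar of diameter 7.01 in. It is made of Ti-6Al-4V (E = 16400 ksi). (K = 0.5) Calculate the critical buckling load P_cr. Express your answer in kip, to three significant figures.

P_cr ≈ 925 kip

I = πd⁴/64 = π×7.01⁴/64 = 118.5 in⁴
Effective length L_e = K·L = 0.5 × 288 = 144.0 in
P_cr = π²EI / L_e² = π² × 16400×10³ × 118.5 / 144.0² = 9.253×10^5 lb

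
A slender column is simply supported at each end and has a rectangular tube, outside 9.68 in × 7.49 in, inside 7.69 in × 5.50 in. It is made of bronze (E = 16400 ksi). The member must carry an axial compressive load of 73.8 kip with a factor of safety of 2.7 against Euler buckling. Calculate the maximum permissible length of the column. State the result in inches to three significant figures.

L_max ≈ 434 in

Weak-axis I_min = (h_o·b_o³ − h_i·b_i³)/12 with b_o = 7.49, b_i = 5.500 in (shorter outer/inner sides).
I_min = (9.68×7.49³ − 7.690×5.500³)/12 = 232.3 in⁴
Required critical load P_cr = n·P = 2.7 × 73.8 = 199.3 kip = 1.993×10^5 lb
From P_cr = π²EI/(K·L)²:  L = (1/K)·√(π²EI/P_cr) = (1/1)·√(π²×1.64×10^7×232.3/1.993×10^5)
L = 434 in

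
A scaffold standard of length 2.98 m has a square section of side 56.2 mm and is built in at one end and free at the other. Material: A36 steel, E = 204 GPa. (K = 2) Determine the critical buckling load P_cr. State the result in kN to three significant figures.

P_cr ≈ 47.1 kN

I = a⁴/12 = 56.2⁴/12 = 8.313×10^5 mm⁴
I = 8.313×10^5 mm⁴ = 8.313×10^-7 m⁴
Effective length L_e = K·L = 2 × 2.98 = 5.960 m
P_cr = π²EI / L_e² = π² × 204×10⁹ × 8.313×10^-7 / 5.960² = 4.712×10^4 N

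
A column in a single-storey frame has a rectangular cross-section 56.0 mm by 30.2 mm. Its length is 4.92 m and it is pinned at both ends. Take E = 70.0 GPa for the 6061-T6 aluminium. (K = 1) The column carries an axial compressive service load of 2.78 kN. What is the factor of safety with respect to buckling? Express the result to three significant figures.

Buckling occurs about the weak axis: I_min = h·b³/12 with b = 30.2 mm (the shorter side).
I_min = 56.0×30.2³/12 = 1.285×10^5 mm⁴
I = 1.285×10^5 mm⁴ = 1.285×10^-7 m⁴
Effective length L_e = K·L = 1 × 4.92 = 4.920 m
P_cr = π²EI / L_e² = π² × 70.0×10⁹ × 1.285×10^-7 / 4.920² = 3.669×10^3 N
Factor of safety n = P_cr / P = 3.6686 / 2.78 = 1.32

n ≈ 1.32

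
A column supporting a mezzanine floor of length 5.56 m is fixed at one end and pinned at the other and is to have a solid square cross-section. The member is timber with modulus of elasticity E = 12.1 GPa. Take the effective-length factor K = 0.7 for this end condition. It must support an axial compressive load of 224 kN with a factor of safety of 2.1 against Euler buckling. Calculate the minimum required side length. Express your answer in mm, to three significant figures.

Required P_cr = n·P = 2.1 × 224 = 470.4 kN
L_e = K·L = 0.7 × 5.56 = 3.892 m
Required I = P_cr·L_e²/(π²E) = 4.704×10^5 × 3.892² / (π² × 1.21×10^10) = 5.967×10^-5 m⁴
I_req = 5.967×10^7 mm⁴
Solid square: I = a⁴/12  ⇒  a = (12I)^(1/4) = (12×5.967×10^7)^(1/4) = 164 mm

a ≈ 164 mm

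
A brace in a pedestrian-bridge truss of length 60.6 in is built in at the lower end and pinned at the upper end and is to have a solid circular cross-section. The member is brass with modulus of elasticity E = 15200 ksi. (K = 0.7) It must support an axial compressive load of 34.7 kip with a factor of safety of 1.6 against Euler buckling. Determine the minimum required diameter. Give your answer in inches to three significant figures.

Required P_cr = n·P = 1.6 × 34.7 = 55.52 kip
L_e = K·L = 0.7 × 60.6 = 42.42 in
Required I = P_cr·L_e²/(π²E) = 5.552×10^4 × 42.42² / (π² × 1.52×10^7) = 0.6660 in⁴
Solid circle: I = πd⁴/64  ⇒  d = (64I/π)^(1/4) = (64×0.6660/π)^(1/4) = 1.92 in

d ≈ 1.92 in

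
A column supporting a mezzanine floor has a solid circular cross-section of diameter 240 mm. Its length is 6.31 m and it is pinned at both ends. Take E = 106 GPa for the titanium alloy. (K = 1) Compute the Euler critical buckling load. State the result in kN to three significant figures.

I = πd⁴/64 = π×240⁴/64 = 1.629×10^8 mm⁴
I = 1.629×10^8 mm⁴ = 1.629×10^-4 m⁴
Effective length L_e = K·L = 1 × 6.31 = 6.310 m
P_cr = π²EI / L_e² = π² × 106×10⁹ × 1.629×10^-4 / 6.310² = 4.279×10^6 N

P_cr ≈ 4280 kN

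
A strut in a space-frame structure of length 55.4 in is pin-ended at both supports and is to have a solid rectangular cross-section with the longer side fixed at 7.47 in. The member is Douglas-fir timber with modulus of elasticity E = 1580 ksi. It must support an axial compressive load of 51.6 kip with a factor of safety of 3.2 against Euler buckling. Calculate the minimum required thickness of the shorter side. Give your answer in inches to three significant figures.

b ≈ 3.74 in

Required P_cr = n·P = 3.2 × 51.6 = 165.1 kip
L_e = K·L = 1 × 55.4 = 55.40 in
Required I = P_cr·L_e²/(π²E) = 1.651×10^5 × 55.40² / (π² × 1.58×10^6) = 32.50 in⁴
Rectangle, weak axis: I_min = h·b³/12 with h = 7.47 in fixed  ⇒  b = (12I/h)^(1/3) = 3.74 in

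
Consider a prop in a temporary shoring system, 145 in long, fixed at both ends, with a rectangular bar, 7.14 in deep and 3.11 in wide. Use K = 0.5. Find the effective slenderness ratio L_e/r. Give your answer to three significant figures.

For a rectangle r_min = b/√12 = 3.11/√12 = 0.8978 in
L_e = K·L = 0.5 × 145 = 72.50 in
λ = L_e / r_min = 72.500 / 0.8978 = 80.8

λ ≈ 80.8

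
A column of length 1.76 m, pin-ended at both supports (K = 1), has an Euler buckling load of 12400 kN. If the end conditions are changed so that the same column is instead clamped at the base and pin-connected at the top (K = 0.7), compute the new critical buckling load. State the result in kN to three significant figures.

P_cr ≈ 25300 kN

P_cr ∝ 1/K², so P_cr,new = P_cr,old × (K_old/K_new)² = 12400 × (1/0.7)²
= 12400 × 2.041 = 25300 kN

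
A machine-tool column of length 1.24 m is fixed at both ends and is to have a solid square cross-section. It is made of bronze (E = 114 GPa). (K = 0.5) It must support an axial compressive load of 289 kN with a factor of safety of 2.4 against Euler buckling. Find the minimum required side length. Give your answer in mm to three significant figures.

a ≈ 41.1 mm

Required P_cr = n·P = 2.4 × 289 = 693.6 kN
L_e = K·L = 0.5 × 1.24 = 0.6200 m
Required I = P_cr·L_e²/(π²E) = 6.936×10^5 × 0.6200² / (π² × 1.14×10^11) = 2.370×10^-7 m⁴
I_req = 2.370×10^5 mm⁴
Solid square: I = a⁴/12  ⇒  a = (12I)^(1/4) = (12×2.370×10^5)^(1/4) = 41.1 mm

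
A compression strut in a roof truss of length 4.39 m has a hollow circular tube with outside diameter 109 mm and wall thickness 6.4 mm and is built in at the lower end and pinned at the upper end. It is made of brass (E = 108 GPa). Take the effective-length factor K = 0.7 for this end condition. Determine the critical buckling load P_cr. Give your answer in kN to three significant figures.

P_cr ≈ 308 kN

Inner diameter d_i = 109 − 2×6.4 = 96.20 mm
I = π(d_o⁴ − d_i⁴)/64 = π(109⁴ − 96.20⁴)/64 = 2.725×10^6 mm⁴
I = 2.725×10^6 mm⁴ = 2.725×10^-6 m⁴
Effective length L_e = K·L = 0.7 × 4.39 = 3.073 m
P_cr = π²EI / L_e² = π² × 108×10⁹ × 2.725×10^-6 / 3.073² = 3.076×10^5 N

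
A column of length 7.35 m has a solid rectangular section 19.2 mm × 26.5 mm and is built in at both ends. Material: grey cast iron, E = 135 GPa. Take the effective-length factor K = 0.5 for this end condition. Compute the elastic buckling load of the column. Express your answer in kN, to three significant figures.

P_cr ≈ 1.54 kN

Buckling occurs about the weak axis: I_min = h·b³/12 with b = 19.2 mm (the shorter side).
I_min = 26.5×19.2³/12 = 1.563×10^4 mm⁴
I = 1.563×10^4 mm⁴ = 1.563×10^-8 m⁴
Effective length L_e = K·L = 0.5 × 7.35 = 3.675 m
P_cr = π²EI / L_e² = π² × 135×10⁹ × 1.563×10^-8 / 3.675² = 1.542×10^3 N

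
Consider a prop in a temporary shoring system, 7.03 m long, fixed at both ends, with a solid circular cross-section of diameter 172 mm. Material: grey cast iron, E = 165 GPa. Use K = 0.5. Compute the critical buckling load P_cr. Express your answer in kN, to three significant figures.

I = πd⁴/64 = π×172⁴/64 = 4.296×10^7 mm⁴
I = 4.296×10^7 mm⁴ = 4.296×10^-5 m⁴
Effective length L_e = K·L = 0.5 × 7.03 = 3.515 m
P_cr = π²EI / L_e² = π² × 165×10⁹ × 4.296×10^-5 / 3.515² = 5.663×10^6 N

P_cr ≈ 5660 kN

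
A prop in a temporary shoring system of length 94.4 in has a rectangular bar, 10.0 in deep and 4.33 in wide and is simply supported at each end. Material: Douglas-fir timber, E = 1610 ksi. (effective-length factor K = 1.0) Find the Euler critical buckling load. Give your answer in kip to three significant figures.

P_cr ≈ 121 kip

Buckling occurs about the weak axis: I_min = h·b³/12 with b = 4.33 in (the shorter side).
I_min = 10.0×4.33³/12 = 67.65 in⁴
Effective length L_e = K·L = 1 × 94.4 = 94.40 in
P_cr = π²EI / L_e² = π² × 1610×10³ × 67.65 / 94.40² = 1.206×10^5 lb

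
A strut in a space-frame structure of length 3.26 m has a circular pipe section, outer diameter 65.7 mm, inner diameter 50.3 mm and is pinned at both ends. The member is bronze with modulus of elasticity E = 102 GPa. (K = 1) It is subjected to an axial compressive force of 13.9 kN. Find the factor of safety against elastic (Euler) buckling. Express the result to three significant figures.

d_o = 65.7 mm, d_i = 50.3 mm
I = π(d_o⁴ − d_i⁴)/64 = π(65.7⁴ − 50.30⁴)/64 = 6.004×10^5 mm⁴
I = 6.004×10^5 mm⁴ = 6.004×10^-7 m⁴
Effective length L_e = K·L = 1 × 3.26 = 3.260 m
P_cr = π²EI / L_e² = π² × 102×10⁹ × 6.004×10^-7 / 3.260² = 5.687×10^4 N
Factor of safety n = P_cr / P = 56.870 / 13.9 = 4.09

n ≈ 4.09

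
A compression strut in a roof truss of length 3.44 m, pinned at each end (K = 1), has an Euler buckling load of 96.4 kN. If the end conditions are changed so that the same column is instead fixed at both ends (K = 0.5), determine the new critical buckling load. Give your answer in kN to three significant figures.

P_cr ∝ 1/K², so P_cr,new = P_cr,old × (K_old/K_new)² = 96.4 × (1/0.5)²
= 96.4 × 4.000 = 386 kN

P_cr ≈ 386 kN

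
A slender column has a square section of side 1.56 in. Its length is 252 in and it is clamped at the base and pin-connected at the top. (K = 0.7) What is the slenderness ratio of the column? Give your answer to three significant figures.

λ ≈ 392

I = a⁴/12 = 1.56⁴/12 = 0.4935 in⁴
A = 2.434 in²;  r_min = √(I/A) = √(0.4935/2.434) = 0.4503 in
L_e = K·L = 0.7 × 252 = 176.4 in
λ = L_e / r_min = 176.40 / 0.4503 = 392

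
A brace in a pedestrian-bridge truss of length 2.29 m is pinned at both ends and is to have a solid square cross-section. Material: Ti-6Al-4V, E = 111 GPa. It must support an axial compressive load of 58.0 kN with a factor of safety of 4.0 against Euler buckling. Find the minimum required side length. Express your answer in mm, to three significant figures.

a ≈ 60.4 mm

Required P_cr = n·P = 4.0 × 58.0 = 232.0 kN
L_e = K·L = 1 × 2.29 = 2.290 m
Required I = P_cr·L_e²/(π²E) = 2.320×10^5 × 2.290² / (π² × 1.11×10^11) = 1.111×10^-6 m⁴
I_req = 1.111×10^6 mm⁴
Solid square: I = a⁴/12  ⇒  a = (12I)^(1/4) = (12×1.111×10^6)^(1/4) = 60.4 mm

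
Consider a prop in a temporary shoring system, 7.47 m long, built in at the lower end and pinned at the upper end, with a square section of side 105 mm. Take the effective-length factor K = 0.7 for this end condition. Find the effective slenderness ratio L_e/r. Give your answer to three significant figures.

λ ≈ 173

I = a⁴/12 = 105⁴/12 = 1.013×10^7 mm⁴
A = 1.103×10^4 mm²;  r_min = √(I/A) = √(1.013×10^7/1.103×10^4) = 30.31 mm
L_e = K·L = 0.7 × 7.47 m = 5.229 m = 5229.0 mm
λ = L_e / r_min = 5229.0 / 30.31 = 173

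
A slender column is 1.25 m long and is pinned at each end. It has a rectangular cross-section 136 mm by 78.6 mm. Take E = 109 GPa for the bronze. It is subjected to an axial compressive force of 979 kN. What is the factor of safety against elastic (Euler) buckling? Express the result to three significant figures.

Buckling occurs about the weak axis: I_min = h·b³/12 with b = 78.6 mm (the shorter side).
I_min = 136×78.6³/12 = 5.503×10^6 mm⁴
I = 5.503×10^6 mm⁴ = 5.503×10^-6 m⁴
Effective length L_e = K·L = 1 × 1.25 = 1.250 m
P_cr = π²EI / L_e² = π² × 109×10⁹ × 5.503×10^-6 / 1.250² = 3.789×10^6 N
Factor of safety n = P_cr / P = 3789.1 / 979 = 3.87

n ≈ 3.87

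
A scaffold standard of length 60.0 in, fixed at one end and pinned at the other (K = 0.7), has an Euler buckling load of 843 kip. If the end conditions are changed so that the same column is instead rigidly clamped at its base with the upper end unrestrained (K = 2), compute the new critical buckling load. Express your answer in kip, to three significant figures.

P_cr ∝ 1/K², so P_cr,new = P_cr,old × (K_old/K_new)² = 843 × (0.7/2)²
= 843 × 0.1225 = 103 kip

P_cr ≈ 103 kip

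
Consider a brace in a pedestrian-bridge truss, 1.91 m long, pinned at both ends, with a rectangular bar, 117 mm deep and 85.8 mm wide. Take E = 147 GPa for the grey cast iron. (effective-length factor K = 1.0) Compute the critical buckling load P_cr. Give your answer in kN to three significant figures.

P_cr ≈ 2450 kN

Buckling occurs about the weak axis: I_min = h·b³/12 with b = 85.8 mm (the shorter side).
I_min = 117×85.8³/12 = 6.158×10^6 mm⁴
I = 6.158×10^6 mm⁴ = 6.158×10^-6 m⁴
Effective length L_e = K·L = 1 × 1.91 = 1.910 m
P_cr = π²EI / L_e² = π² × 147×10⁹ × 6.158×10^-6 / 1.910² = 2.449×10^6 N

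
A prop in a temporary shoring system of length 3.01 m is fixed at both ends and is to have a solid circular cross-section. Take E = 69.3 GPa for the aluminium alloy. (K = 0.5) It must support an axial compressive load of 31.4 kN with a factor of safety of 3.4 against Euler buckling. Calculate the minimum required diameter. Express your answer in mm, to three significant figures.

Required P_cr = n·P = 3.4 × 31.4 = 106.8 kN
L_e = K·L = 0.5 × 3.01 = 1.505 m
Required I = P_cr·L_e²/(π²E) = 1.068×10^5 × 1.505² / (π² × 6.93×10^10) = 3.535×10^-7 m⁴
I_req = 3.535×10^5 mm⁴
Solid circle: I = πd⁴/64  ⇒  d = (64I/π)^(1/4) = (64×3.535×10^5/π)^(1/4) = 51.8 mm

d ≈ 51.8 mm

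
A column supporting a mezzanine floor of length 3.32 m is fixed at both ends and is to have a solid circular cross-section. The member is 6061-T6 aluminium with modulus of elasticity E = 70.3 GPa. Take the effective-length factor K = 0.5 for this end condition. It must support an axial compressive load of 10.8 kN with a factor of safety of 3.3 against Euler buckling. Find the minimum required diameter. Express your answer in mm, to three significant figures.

d ≈ 41.2 mm

Required P_cr = n·P = 3.3 × 10.8 = 35.64 kN
L_e = K·L = 0.5 × 3.32 = 1.660 m
Required I = P_cr·L_e²/(π²E) = 3.564×10^4 × 1.660² / (π² × 7.03×10^10) = 1.415×10^-7 m⁴
I_req = 1.415×10^5 mm⁴
Solid circle: I = πd⁴/64  ⇒  d = (64I/π)^(1/4) = (64×1.415×10^5/π)^(1/4) = 41.2 mm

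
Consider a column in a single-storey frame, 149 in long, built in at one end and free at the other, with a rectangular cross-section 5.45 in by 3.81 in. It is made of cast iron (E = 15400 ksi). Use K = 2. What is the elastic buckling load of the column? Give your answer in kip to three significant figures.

Buckling occurs about the weak axis: I_min = h·b³/12 with b = 3.81 in (the shorter side).
I_min = 5.45×3.81³/12 = 25.12 in⁴
Effective length L_e = K·L = 2 × 149 = 298.0 in
P_cr = π²EI / L_e² = π² × 15400×10³ × 25.12 / 298.0² = 4.299×10^4 lb

P_cr ≈ 43.0 kip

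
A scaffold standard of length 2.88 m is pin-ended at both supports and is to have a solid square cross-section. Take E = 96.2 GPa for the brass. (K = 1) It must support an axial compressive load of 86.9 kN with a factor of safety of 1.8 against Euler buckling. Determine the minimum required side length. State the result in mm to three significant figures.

a ≈ 63.6 mm

Required P_cr = n·P = 1.8 × 86.9 = 156.4 kN
L_e = K·L = 1 × 2.88 = 2.880 m
Required I = P_cr·L_e²/(π²E) = 1.564×10^5 × 2.880² / (π² × 9.62×10^10) = 1.366×10^-6 m⁴
I_req = 1.366×10^6 mm⁴
Solid square: I = a⁴/12  ⇒  a = (12I)^(1/4) = (12×1.366×10^6)^(1/4) = 63.6 mm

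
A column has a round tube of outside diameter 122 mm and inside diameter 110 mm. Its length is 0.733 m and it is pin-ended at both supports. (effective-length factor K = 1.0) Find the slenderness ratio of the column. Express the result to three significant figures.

d_o = 122 mm, d_i = 110 mm
I = π(d_o⁴ − d_i⁴)/64 = π(122⁴ − 110.0⁴)/64 = 3.688×10^6 mm⁴
A = 2.187×10^3 mm²;  r_min = √(I/A) = √(3.688×10^6/2.187×10^3) = 41.07 mm
L_e = K·L = 1 × 0.733 m = 0.7330 m = 733.00 mm
λ = L_e / r_min = 733.00 / 41.07 = 17.8

λ ≈ 17.8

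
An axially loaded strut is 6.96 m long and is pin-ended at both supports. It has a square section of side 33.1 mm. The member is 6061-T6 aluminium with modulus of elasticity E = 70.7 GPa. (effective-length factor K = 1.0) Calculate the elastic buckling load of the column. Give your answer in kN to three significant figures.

P_cr ≈ 1.44 kN

I = a⁴/12 = 33.1⁴/12 = 1.000×10^5 mm⁴
I = 1.000×10^5 mm⁴ = 1.000×10^-7 m⁴
Effective length L_e = K·L = 1 × 6.96 = 6.960 m
P_cr = π²EI / L_e² = π² × 70.7×10⁹ × 1.000×10^-7 / 6.960² = 1.441×10^3 N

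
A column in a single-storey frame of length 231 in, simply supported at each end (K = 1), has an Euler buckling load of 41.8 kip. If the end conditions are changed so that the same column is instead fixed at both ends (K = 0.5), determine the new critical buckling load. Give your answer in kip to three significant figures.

P_cr ∝ 1/K², so P_cr,new = P_cr,old × (K_old/K_new)² = 41.8 × (1/0.5)²
= 41.8 × 4.000 = 167 kip

P_cr ≈ 167 kip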